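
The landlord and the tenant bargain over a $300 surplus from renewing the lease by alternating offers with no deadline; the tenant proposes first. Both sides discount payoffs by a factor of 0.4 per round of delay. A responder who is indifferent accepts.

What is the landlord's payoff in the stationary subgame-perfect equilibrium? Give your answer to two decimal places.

85.71

In a stationary SPE each proposer offers the other exactly their discounted continuation value.
If the tenant keeps x when proposing and the landlord keeps y when proposing, then x = 300 − 0.4y and y = 300 − 0.4x.
Solving: x = 300(1 − 0.4) / (1 − 0.4·0.4) = 180 / 0.84 ≈ 214.2857.
The landlord gets 300 − 214.2857 ≈ 85.7143.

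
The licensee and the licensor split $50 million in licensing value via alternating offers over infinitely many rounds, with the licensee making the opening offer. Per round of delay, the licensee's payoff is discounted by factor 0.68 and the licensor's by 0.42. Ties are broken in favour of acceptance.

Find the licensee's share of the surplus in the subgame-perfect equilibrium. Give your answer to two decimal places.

When the licensee proposes, the licensor accepts any offer worth at least 0.42 times what the licensor would get by proposing next round; and vice versa.
This gives x = 50 − 0.42y and y = 50 − 0.68x, where x and y are each side's share when it proposes.
Hence (1 − 0.42·0.68)x = 50(1 − 0.42), i.e. 0.7144·x = 29.
x ≈ 40.5935; the licensor's share is 50 − x ≈ 9.4065.

40.59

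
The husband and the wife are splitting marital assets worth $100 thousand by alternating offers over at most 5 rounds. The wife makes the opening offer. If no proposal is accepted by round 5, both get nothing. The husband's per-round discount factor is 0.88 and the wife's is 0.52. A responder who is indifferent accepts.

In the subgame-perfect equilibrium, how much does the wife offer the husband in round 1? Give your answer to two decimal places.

61.57

Round 5 (the wife proposes): rejection yields 0 for the husband; the wife offers 0 and keeps 100.
Round 4 (the husband proposes): the wife can get 100 next round, worth 0.52 × 100 = 52 now. The husband offers 52 and keeps 100 − 52 = 48.
Round 3 (the wife proposes): the husband can get 48 next round, worth 0.88 × 48 = 42.24 now, so the wife offers 42.24, keeping 57.76.
Round 2 (the husband proposes): the wife can get 57.76 next round, worth 0.52 × 57.76 = 30.0352 now, so the husband offers 30.0352, keeping 69.9648.
Round 1 (the wife proposes): the husband can get 69.9648 next round, worth 0.88 × 69.9648 = 61.569024 now, so the wife offers 61.569024, keeping 38.430976.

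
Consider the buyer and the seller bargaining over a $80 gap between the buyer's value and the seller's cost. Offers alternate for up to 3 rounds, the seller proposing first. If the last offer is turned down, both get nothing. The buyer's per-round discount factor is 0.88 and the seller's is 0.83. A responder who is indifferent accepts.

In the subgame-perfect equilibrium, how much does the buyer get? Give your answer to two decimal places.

Round 3 (the seller proposes): rejection yields 0 for the buyer; the seller offers 0 and keeps 80.
Round 2 (the buyer proposes): the seller can get 80 next round, worth 0.83 × 80 = 66.4 now; the buyer offers that and keeps 13.6.
Round 1 (the seller proposes): the buyer can get 13.6 next round, worth 0.88 × 13.6 = 11.968 now. The seller offers 11.968 and keeps 80 − 11.968 = 68.032.

11.97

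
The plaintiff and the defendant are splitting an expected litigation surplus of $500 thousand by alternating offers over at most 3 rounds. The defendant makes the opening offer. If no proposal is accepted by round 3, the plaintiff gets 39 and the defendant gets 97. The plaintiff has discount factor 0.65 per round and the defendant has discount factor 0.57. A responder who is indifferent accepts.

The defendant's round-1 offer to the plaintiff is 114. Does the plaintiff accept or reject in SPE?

Reject

Work out the plaintiff's continuation value if the offer is rejected.
Round 3 (the defendant proposes): the plaintiff gets 39 if talks fail, so the defendant offers 39 and keeps 461.
Round 2 (the plaintiff proposes): the defendant can get 461 next round, worth 0.57 × 461 = 262.77 now, so the plaintiff offers 262.77, keeping 237.23.
So by rejecting in round 1, the plaintiff gets 237.23 next round, worth 0.65 × 237.23 = 154.1995 now.
Offer 114 < 154.1995, so the plaintiff rejects.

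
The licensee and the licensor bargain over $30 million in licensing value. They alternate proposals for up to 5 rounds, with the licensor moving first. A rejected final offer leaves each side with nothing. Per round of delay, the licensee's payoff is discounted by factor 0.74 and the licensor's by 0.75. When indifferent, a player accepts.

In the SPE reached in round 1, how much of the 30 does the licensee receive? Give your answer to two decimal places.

Round 5 (the licensor proposes): the licensee will accept anything ≥ 0, so the licensor offers 0 and keeps 30.
Round 4 (the licensee proposes): the licensor can get 30 next round, worth 0.75 × 30 = 22.5 now, so the licensee offers 22.5, keeping 7.5.
Round 3 (the licensor proposes): the licensee can get 7.5 next round, worth 0.74 × 7.5 = 5.55 now, so the licensor offers 5.55, keeping 24.45.
Round 2 (the licensee proposes): the licensor can get 24.45 next round, worth 0.75 × 24.45 = 18.3375 now; the licensee offers that and keeps 11.6625.
Round 1 (the licensor proposes): the licensee can get 11.6625 next round, worth 0.74 × 11.6625 = 8.63025 now. The licensor offers 8.63025 and keeps 30 − 8.63025 = 21.36975.

8.63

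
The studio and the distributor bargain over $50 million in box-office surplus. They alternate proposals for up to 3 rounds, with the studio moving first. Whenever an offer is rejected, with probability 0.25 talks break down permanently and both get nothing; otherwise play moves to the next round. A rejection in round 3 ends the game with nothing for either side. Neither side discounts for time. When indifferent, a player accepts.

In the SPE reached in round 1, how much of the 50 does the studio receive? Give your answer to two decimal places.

Round 3 (the studio proposes): rejection yields 0 for the distributor; the studio offers 0 and keeps 50.
Round 2 (the distributor proposes): rejecting gives the studio an expected 0.75 × 50 = 37.5; the distributor offers that and keeps 12.5.
Round 1 (the studio proposes): rejecting gives the distributor an expected 0.75 × 12.5 = 9.375. The studio offers 9.375 and keeps 50 − 9.375 = 40.625.

40.63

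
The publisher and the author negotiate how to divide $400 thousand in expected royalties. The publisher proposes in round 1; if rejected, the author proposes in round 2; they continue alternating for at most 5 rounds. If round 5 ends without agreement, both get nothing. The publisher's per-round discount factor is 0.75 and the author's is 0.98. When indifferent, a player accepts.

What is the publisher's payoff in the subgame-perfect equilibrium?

229.97

Round 5 (the publisher proposes): the author will accept anything ≥ 0, so the publisher offers 0 and keeps 400.
Round 4 (the author proposes): the publisher can get 400 next round, worth 0.75 × 400 = 300 now; the author offers that and keeps 100.
Round 3 (the publisher proposes): the author can get 100 next round, worth 0.98 × 100 = 98 now, so the publisher offers 98, keeping 302.
Round 2 (the author proposes): the publisher can get 302 next round, worth 0.75 × 302 = 226.5 now; the author offers that and keeps 173.5.
Round 1 (the publisher proposes): the author can get 173.5 next round, worth 0.98 × 173.5 = 170.03 now, so the publisher offers 170.03, keeping 229.97.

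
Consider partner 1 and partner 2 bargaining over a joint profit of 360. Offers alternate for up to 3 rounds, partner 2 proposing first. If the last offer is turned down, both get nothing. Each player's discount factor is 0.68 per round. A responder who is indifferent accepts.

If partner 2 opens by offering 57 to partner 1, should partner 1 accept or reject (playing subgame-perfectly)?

Reject

Work out partner 1's continuation value if the offer is rejected.
Round 3 (partner 2 proposes): partner 1 will accept anything ≥ 0, so partner 2 offers 0 and keeps 360.
Round 2 (partner 1 proposes): partner 2 can get 360 next round, worth 0.68 × 360 = 244.8 now, so partner 1 offers 244.8, keeping 115.2.
So by rejecting in round 1, partner 1 gets 115.2 next round, worth 0.68 × 115.2 = 78.336 now.
Offer 57 < 78.336, so partner 1 rejects.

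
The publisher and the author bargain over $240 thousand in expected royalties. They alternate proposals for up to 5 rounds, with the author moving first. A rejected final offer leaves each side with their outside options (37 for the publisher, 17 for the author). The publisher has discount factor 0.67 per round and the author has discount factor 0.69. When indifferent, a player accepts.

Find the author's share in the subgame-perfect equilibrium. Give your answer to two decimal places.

Round 5 (the author proposes): the publisher gets 37 if talks fail, so the author offers 37 and keeps 203.
Round 4 (the publisher proposes): the author can get 203 next round, worth 0.69 × 203 = 140.07 now. The publisher offers 140.07 and keeps 240 − 140.07 = 99.93.
Round 3 (the author proposes): the publisher can get 99.93 next round, worth 0.67 × 99.93 = 66.9531 now. The author offers 66.9531 and keeps 240 − 66.9531 = 173.0469.
Round 2 (the publisher proposes): the author can get 173.0469 next round, worth 0.69 × 173.0469 = 119.402361 now; the publisher offers that and keeps 120.597639.
Round 1 (the author proposes): the publisher can get 120.597639 next round, worth 0.67 × 120.597639 = 80.80041813 now, so the author offers 80.80041813, keeping 159.19958187.

159.20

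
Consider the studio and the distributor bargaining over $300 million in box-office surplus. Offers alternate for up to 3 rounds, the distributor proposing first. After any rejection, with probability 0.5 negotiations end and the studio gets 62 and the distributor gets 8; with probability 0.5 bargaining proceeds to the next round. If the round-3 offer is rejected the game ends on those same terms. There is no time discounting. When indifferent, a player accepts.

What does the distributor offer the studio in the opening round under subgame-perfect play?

By backward induction:
Round 3 (the distributor proposes): the studio gets 62 if talks fail, so the distributor offers 62 and keeps 238.
Round 2 (the studio proposes): rejecting gives the distributor an expected 0.5 × 238 + 0.5 × 8 = 123; the studio offers that and keeps 177.
Round 1 (the distributor proposes): rejecting gives the studio an expected 0.5 × 177 + 0.5 × 62 = 119.5, so the distributor offers 119.5, keeping 180.5.

119.5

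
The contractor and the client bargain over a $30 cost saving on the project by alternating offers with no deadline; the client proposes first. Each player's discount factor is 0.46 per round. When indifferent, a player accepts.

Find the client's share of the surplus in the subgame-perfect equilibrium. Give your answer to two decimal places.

In a stationary SPE each proposer offers the other exactly their discounted continuation value.
If the client keeps x when proposing and the contractor keeps y when proposing, then x = 30 − 0.46y and y = 30 − 0.46x.
Solving: x = 30(1 − 0.46) / (1 − 0.46·0.46) = 16.2 / 0.7884 ≈ 20.5479.
The contractor gets 30 − 20.5479 ≈ 9.4521.

20.55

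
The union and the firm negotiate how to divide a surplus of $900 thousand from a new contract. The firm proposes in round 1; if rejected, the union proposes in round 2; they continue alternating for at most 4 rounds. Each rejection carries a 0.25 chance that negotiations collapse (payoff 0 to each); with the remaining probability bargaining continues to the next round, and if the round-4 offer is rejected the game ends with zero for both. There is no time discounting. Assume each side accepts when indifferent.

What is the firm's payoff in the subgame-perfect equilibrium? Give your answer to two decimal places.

Round 4 (the union proposes): rejection yields 0 for the firm; the union offers 0 and keeps 900.
Round 3 (the firm proposes): rejecting gives the union an expected 0.75 × 900 = 675, so the firm offers 675, keeping 225.
Round 2 (the union proposes): rejecting gives the firm an expected 0.75 × 225 = 168.75. The union offers 168.75 and keeps 900 − 168.75 = 731.25.
Round 1 (the firm proposes): rejecting gives the union an expected 0.75 × 731.25 = 548.4375, so the firm offers 548.4375, keeping 351.5625.

351.56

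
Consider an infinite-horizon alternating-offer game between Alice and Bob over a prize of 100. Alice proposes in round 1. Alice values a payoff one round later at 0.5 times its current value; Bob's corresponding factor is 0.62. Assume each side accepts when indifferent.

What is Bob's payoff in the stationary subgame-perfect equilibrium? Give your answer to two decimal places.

44.93

When Alice proposes, Bob accepts any offer worth at least 0.62 times what Bob would get by proposing next round; and vice versa.
This gives x = 100 − 0.62y and y = 100 − 0.5x, where x and y are each side's share when it proposes.
Hence (1 − 0.62·0.5)x = 100(1 − 0.62), i.e. 0.69·x = 38.
x ≈ 55.0725; Bob's share is 100 − x ≈ 44.9275.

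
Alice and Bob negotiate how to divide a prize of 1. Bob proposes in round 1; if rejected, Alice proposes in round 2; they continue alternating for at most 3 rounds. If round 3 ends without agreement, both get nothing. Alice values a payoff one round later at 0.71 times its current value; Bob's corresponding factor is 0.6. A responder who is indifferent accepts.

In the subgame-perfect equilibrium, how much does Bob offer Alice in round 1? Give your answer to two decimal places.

Round 3 (Bob proposes): rejection yields 0 for Alice; Bob offers 0 and keeps 1.
Round 2 (Alice proposes): Bob can get 1 next round, worth 0.6 × 1 = 0.6 now. Alice offers 0.6 and keeps 1 − 0.6 = 0.4.
Round 1 (Bob proposes): Alice can get 0.4 next round, worth 0.71 × 0.4 = 0.284 now; Bob offers that and keeps 0.716.

0.28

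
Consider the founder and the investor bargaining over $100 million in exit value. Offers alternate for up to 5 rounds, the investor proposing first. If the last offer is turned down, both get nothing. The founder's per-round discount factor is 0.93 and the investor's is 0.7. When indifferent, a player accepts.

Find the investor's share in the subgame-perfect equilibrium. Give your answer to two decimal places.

Solve by backward induction from round 5.
Round 5 (the investor proposes): rejection yields 0 for the founder; the investor offers 0 and keeps 100.
Round 4 (the founder proposes): the investor can get 100 next round, worth 0.7 × 100 = 70 now, so the founder offers 70, keeping 30.
Round 3 (the investor proposes): the founder can get 30 next round, worth 0.93 × 30 = 27.9 now, so the investor offers 27.9, keeping 72.1.
Round 2 (the founder proposes): the investor can get 72.1 next round, worth 0.7 × 72.1 = 50.47 now. The founder offers 50.47 and keeps 100 − 50.47 = 49.53.
Round 1 (the investor proposes): the founder can get 49.53 next round, worth 0.93 × 49.53 = 46.0629 now; the investor offers that and keeps 53.9371.

53.94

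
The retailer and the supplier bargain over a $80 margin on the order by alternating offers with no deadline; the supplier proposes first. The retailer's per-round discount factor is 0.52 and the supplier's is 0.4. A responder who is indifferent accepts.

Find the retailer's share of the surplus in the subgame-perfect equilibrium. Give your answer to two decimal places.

When the supplier proposes, the retailer accepts any offer worth at least 0.52 times what the retailer would get by proposing next round; and vice versa.
This gives x = 80 − 0.52y and y = 80 − 0.4x, where x and y are each side's share when it proposes.
Hence (1 − 0.52·0.4)x = 80(1 − 0.52), i.e. 0.792·x = 38.4.
x ≈ 48.4848; the retailer's share is 80 − x ≈ 31.5152.

31.52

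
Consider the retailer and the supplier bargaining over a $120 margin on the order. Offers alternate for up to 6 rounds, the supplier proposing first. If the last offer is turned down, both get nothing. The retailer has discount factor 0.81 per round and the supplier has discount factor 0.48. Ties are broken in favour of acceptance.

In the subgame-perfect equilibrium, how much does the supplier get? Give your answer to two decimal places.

35.11

Solve by backward induction from round 6.
Round 6 (the retailer proposes): rejection yields 0 for the supplier; the retailer offers 0 and keeps 120.
Round 5 (the supplier proposes): the retailer can get 120 next round, worth 0.81 × 120 = 97.2 now, so the supplier offers 97.2, keeping 22.8.
Round 4 (the retailer proposes): the supplier can get 22.8 next round, worth 0.48 × 22.8 = 10.944 now. The retailer offers 10.944 and keeps 120 − 10.944 = 109.056.
Round 3 (the supplier proposes): the retailer can get 109.056 next round, worth 0.81 × 109.056 = 88.33536 now, so the supplier offers 88.33536, keeping 31.66464.
Round 2 (the retailer proposes): the supplier can get 31.66464 next round, worth 0.48 × 31.66464 = 15.1990272 now, so the retailer offers 15.1990272, keeping 104.8009728.
Round 1 (the supplier proposes): the retailer can get 104.8009728 next round, worth 0.81 × 104.8009728 = 84.888787968 now. The supplier offers 84.888787968 and keeps 120 − 84.888787968 = 35.111212032.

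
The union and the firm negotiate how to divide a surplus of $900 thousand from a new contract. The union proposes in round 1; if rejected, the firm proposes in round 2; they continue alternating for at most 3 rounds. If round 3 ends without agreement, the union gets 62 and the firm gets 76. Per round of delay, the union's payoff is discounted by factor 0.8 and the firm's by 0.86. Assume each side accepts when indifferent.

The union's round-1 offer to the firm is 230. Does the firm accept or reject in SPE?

Accept

Round 3 (the union proposes): the firm gets 76 if talks fail, so the union offers 76 and keeps 824.
Round 2 (the firm proposes): the union can get 824 next round, worth 0.8 × 824 = 659.2 now; the firm offers that and keeps 240.8.
So by rejecting in round 1, the firm gets 240.8 next round, worth 0.86 × 240.8 = 207.088 now.
Offer 230 ≥ 207.088, so the firm accepts.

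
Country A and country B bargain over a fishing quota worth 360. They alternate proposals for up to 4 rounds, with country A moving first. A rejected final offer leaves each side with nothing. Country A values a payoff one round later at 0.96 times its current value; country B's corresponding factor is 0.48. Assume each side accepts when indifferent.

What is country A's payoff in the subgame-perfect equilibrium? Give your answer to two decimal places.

273.46

Round 4 (country B proposes): rejection yields 0 for country A; country B offers 0 and keeps 360.
Round 3 (country A proposes): country B can get 360 next round, worth 0.48 × 360 = 172.8 now; country A offers that and keeps 187.2.
Round 2 (country B proposes): country A can get 187.2 next round, worth 0.96 × 187.2 = 179.712 now; country B offers that and keeps 180.288.
Round 1 (country A proposes): country B can get 180.288 next round, worth 0.48 × 180.288 = 86.53824 now; country A offers that and keeps 273.46176.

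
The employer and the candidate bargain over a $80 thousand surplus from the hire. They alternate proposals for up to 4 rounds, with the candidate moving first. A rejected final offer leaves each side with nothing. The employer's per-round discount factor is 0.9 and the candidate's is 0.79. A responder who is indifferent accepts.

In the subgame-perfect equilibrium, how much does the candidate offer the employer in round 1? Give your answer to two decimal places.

Round 4 (the employer proposes): the candidate will accept anything ≥ 0, so the employer offers 0 and keeps 80.
Round 3 (the candidate proposes): the employer can get 80 next round, worth 0.9 × 80 = 72 now; the candidate offers that and keeps 8.
Round 2 (the employer proposes): the candidate can get 8 next round, worth 0.79 × 8 = 6.32 now. The employer offers 6.32 and keeps 80 − 6.32 = 73.68.
Round 1 (the candidate proposes): the employer can get 73.68 next round, worth 0.9 × 73.68 = 66.312 now, so the candidate offers 66.312, keeping 13.688.

66.31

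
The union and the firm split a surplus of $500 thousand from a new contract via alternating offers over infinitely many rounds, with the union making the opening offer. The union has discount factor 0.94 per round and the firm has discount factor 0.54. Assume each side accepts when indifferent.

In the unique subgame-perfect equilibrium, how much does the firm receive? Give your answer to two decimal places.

32.90

In a stationary SPE each proposer offers the other exactly their discounted continuation value.
If the union keeps x when proposing and the firm keeps y when proposing, then x = 500 − 0.54y and y = 500 − 0.94x.
Solving: x = 500(1 − 0.54) / (1 − 0.94·0.54) = 230 / 0.4924 ≈ 467.0999.
The firm gets 500 − 467.0999 ≈ 32.9001.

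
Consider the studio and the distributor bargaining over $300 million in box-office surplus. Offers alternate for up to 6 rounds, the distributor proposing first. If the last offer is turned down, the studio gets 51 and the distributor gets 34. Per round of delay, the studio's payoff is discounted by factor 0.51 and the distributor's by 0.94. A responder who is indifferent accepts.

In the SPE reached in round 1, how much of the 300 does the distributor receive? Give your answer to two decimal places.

255.24

Work backward from the last round.
Round 6 (the studio proposes): the distributor gets 34 if talks fail, so the studio offers 34 and keeps 266.
Round 5 (the distributor proposes): the studio can get 266 next round, worth 0.51 × 266 = 135.66 now, so the distributor offers 135.66, keeping 164.34.
Round 4 (the studio proposes): the distributor can get 164.34 next round, worth 0.94 × 164.34 = 154.4796 now; the studio offers that and keeps 145.5204.
Round 3 (the distributor proposes): the studio can get 145.5204 next round, worth 0.51 × 145.5204 = 74.215404 now; the distributor offers that and keeps 225.784596.
Round 2 (the studio proposes): the distributor can get 225.784596 next round, worth 0.94 × 225.784596 = 212.23752024 now; the studio offers that and keeps 87.76247976.
Round 1 (the distributor proposes): the studio can get 87.76247976 next round, worth 0.51 × 87.76247976 = 44.7588646776 now, so the distributor offers 44.7588646776, keeping 255.2411353224.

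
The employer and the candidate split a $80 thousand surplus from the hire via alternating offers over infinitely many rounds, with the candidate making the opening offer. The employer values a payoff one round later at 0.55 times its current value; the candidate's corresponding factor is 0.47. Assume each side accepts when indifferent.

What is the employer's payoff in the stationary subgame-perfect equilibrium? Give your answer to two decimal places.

31.45

Let x be the candidate's share when the candidate proposes and y be the employer's share when the employer proposes.
The employer accepts iff offered ≥ 0.55·y, so x = 80 − 0.55y. Symmetrically y = 80 − 0.47x.
Substituting: x = 80 − 0.55(80 − 0.47x), giving x(1 − 0.47·0.55) = 80(1 − 0.55).
So x = 80 × 0.45 / 0.7415 ≈ 48.5502, and the employer receives 80 − x ≈ 31.4498.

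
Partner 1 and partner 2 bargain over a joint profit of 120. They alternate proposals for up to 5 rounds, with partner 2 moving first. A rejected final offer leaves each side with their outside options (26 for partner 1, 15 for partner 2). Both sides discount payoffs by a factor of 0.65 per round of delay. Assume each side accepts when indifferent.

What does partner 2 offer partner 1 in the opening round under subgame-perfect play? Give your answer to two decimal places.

Round 5 (partner 2 proposes): partner 1 gets 26 if talks fail, so partner 2 offers 26 and keeps 94.
Round 4 (partner 1 proposes): partner 2 can get 94 next round, worth 0.65 × 94 = 61.1 now; partner 1 offers that and keeps 58.9.
Round 3 (partner 2 proposes): partner 1 can get 58.9 next round, worth 0.65 × 58.9 = 38.285 now. Partner 2 offers 38.285 and keeps 120 − 38.285 = 81.715.
Round 2 (partner 1 proposes): partner 2 can get 81.715 next round, worth 0.65 × 81.715 = 53.11475 now, so partner 1 offers 53.11475, keeping 66.88525.
Round 1 (partner 2 proposes): partner 1 can get 66.88525 next round, worth 0.65 × 66.88525 = 43.4754125 now; partner 2 offers that and keeps 76.5245875.

43.48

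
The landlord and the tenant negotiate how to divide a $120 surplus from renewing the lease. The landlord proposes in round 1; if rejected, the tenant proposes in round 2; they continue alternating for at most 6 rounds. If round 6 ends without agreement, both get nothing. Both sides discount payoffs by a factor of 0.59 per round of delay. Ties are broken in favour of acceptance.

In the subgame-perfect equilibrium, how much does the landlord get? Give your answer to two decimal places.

Round 6 (the tenant proposes): the landlord will accept anything ≥ 0, so the tenant offers 0 and keeps 120.
Round 5 (the landlord proposes): the tenant can get 120 next round, worth 0.59 × 120 = 70.8 now. The landlord offers 70.8 and keeps 120 − 70.8 = 49.2.
Round 4 (the tenant proposes): the landlord can get 49.2 next round, worth 0.59 × 49.2 = 29.028 now; the tenant offers that and keeps 90.972.
Round 3 (the landlord proposes): the tenant can get 90.972 next round, worth 0.59 × 90.972 = 53.67348 now, so the landlord offers 53.67348, keeping 66.32652.
Round 2 (the tenant proposes): the landlord can get 66.32652 next round, worth 0.59 × 66.32652 = 39.1326468 now, so the tenant offers 39.1326468, keeping 80.8673532.
Round 1 (the landlord proposes): the tenant can get 80.8673532 next round, worth 0.59 × 80.8673532 = 47.711738388 now, so the landlord offers 47.711738388, keeping 72.288261612.

72.29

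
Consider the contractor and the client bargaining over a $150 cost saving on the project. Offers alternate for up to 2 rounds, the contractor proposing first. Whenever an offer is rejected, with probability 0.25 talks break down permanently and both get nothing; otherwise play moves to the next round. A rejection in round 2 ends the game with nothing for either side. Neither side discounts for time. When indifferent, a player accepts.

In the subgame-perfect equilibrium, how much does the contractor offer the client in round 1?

112.5

Round 2 (the client proposes): the contractor will accept anything ≥ 0, so the client offers 0 and keeps 150.
Round 1 (the contractor proposes): rejecting gives the client an expected 0.75 × 150 = 112.5. The contractor offers 112.5 and keeps 150 − 112.5 = 37.5.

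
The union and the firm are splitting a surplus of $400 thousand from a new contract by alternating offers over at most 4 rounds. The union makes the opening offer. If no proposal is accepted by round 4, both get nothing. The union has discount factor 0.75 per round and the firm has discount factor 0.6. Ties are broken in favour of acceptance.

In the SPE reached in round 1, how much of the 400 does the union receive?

232

Round 4 (the firm proposes): the union will accept anything ≥ 0, so the firm offers 0 and keeps 400.
Round 3 (the union proposes): the firm can get 400 next round, worth 0.6 × 400 = 240 now, so the union offers 240, keeping 160.
Round 2 (the firm proposes): the union can get 160 next round, worth 0.75 × 160 = 120 now; the firm offers that and keeps 280.
Round 1 (the union proposes): the firm can get 280 next round, worth 0.6 × 280 = 168 now; the union offers that and keeps 232.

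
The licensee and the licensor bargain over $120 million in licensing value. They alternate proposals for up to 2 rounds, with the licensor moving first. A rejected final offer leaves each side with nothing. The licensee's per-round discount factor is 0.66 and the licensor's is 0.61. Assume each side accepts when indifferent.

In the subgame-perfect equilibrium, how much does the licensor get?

40.8

Round 2 (the licensee proposes): the licensor will accept anything ≥ 0, so the licensee offers 0 and keeps 120.
Round 1 (the licensor proposes): the licensee can get 120 next round, worth 0.66 × 120 = 79.2 now, so the licensor offers 79.2, keeping 40.8.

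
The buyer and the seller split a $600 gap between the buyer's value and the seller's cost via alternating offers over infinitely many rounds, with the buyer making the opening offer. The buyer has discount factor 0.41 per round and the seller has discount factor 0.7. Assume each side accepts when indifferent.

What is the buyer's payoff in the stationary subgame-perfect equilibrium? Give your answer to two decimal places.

Let x be the buyer's share when the buyer proposes and y be the seller's share when the seller proposes.
The seller accepts iff offered ≥ 0.7·y, so x = 600 − 0.7y. Symmetrically y = 600 − 0.41x.
Substituting: x = 600 − 0.7(600 − 0.41x), giving x(1 − 0.41·0.7) = 600(1 − 0.7).
So x = 600 × 0.3 / 0.713 ≈ 252.4544, and the seller receives 600 − x ≈ 347.5456.

252.45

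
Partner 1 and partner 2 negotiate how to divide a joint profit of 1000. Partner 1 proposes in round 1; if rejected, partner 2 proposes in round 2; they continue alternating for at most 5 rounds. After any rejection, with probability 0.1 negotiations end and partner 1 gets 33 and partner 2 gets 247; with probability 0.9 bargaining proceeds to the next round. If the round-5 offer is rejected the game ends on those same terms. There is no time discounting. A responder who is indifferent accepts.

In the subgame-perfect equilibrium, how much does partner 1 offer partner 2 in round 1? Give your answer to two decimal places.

Round 5 (partner 1 proposes): partner 2 gets 247 if talks fail, so partner 1 offers 247 and keeps 753.
Round 4 (partner 2 proposes): rejecting gives partner 1 an expected 0.9 × 753 + 0.1 × 33 = 681, so partner 2 offers 681, keeping 319.
Round 3 (partner 1 proposes): rejecting gives partner 2 an expected 0.9 × 319 + 0.1 × 247 = 311.8; partner 1 offers that and keeps 688.2.
Round 2 (partner 2 proposes): rejecting gives partner 1 an expected 0.9 × 688.2 + 0.1 × 33 = 622.68, so partner 2 offers 622.68, keeping 377.32.
Round 1 (partner 1 proposes): rejecting gives partner 2 an expected 0.9 × 377.32 + 0.1 × 247 = 364.288; partner 1 offers that and keeps 635.712.

364.29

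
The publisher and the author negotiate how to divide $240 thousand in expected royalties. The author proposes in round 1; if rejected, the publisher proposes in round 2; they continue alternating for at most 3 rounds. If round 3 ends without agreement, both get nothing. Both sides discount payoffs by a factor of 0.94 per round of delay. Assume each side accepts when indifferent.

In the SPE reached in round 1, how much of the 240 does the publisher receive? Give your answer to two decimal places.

By backward induction:
Round 3 (the author proposes): rejection yields 0 for the publisher; the author offers 0 and keeps 240.
Round 2 (the publisher proposes): the author can get 240 next round, worth 0.94 × 240 = 225.6 now. The publisher offers 225.6 and keeps 240 − 225.6 = 14.4.
Round 1 (the author proposes): the publisher can get 14.4 next round, worth 0.94 × 14.4 = 13.536 now; the author offers that and keeps 226.464.

13.54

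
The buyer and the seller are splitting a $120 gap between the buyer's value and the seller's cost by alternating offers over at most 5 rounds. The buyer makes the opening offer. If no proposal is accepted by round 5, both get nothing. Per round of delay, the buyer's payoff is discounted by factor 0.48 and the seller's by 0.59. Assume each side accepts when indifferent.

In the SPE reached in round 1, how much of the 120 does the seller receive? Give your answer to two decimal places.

47.24

Work backward from the last round.
Round 5 (the buyer proposes): rejection yields 0 for the seller; the buyer offers 0 and keeps 120.
Round 4 (the seller proposes): the buyer can get 120 next round, worth 0.48 × 120 = 57.6 now; the seller offers that and keeps 62.4.
Round 3 (the buyer proposes): the seller can get 62.4 next round, worth 0.59 × 62.4 = 36.816 now; the buyer offers that and keeps 83.184.
Round 2 (the seller proposes): the buyer can get 83.184 next round, worth 0.48 × 83.184 = 39.92832 now, so the seller offers 39.92832, keeping 80.07168.
Round 1 (the buyer proposes): the seller can get 80.07168 next round, worth 0.59 × 80.07168 = 47.2422912 now. The buyer offers 47.2422912 and keeps 120 − 47.2422912 = 72.7577088.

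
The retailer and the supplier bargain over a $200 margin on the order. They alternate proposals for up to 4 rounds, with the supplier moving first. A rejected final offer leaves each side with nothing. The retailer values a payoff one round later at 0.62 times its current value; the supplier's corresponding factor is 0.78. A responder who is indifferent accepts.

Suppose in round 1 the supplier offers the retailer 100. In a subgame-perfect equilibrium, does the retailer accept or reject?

Accept

Round 4 (the retailer proposes): rejection yields 0 for the supplier; the retailer offers 0 and keeps 200.
Round 3 (the supplier proposes): the retailer can get 200 next round, worth 0.62 × 200 = 124 now. The supplier offers 124 and keeps 200 − 124 = 76.
Round 2 (the retailer proposes): the supplier can get 76 next round, worth 0.78 × 76 = 59.28 now, so the retailer offers 59.28, keeping 140.72.
So by rejecting in round 1, the retailer gets 140.72 next round, worth 0.62 × 140.72 = 87.2464 now.
Offer 100 ≥ 87.2464, so the retailer accepts.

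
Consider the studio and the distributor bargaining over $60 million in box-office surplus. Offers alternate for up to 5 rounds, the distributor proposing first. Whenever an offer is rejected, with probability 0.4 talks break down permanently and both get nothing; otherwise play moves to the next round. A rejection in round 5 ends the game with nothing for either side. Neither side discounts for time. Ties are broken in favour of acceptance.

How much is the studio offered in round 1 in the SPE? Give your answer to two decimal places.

19.58

Round 5 (the distributor proposes): the studio will accept anything ≥ 0, so the distributor offers 0 and keeps 60.
Round 4 (the studio proposes): rejecting gives the distributor an expected 0.6 × 60 = 36; the studio offers that and keeps 24.
Round 3 (the distributor proposes): rejecting gives the studio an expected 0.6 × 24 = 14.4, so the distributor offers 14.4, keeping 45.6.
Round 2 (the studio proposes): rejecting gives the distributor an expected 0.6 × 45.6 = 27.36; the studio offers that and keeps 32.64.
Round 1 (the distributor proposes): rejecting gives the studio an expected 0.6 × 32.64 = 19.584, so the distributor offers 19.584, keeping 40.416.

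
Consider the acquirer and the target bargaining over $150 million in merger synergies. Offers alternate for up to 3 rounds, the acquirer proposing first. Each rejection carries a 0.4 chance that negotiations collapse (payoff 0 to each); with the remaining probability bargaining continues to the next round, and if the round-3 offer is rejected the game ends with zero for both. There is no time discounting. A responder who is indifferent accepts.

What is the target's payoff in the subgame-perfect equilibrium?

Round 3 (the acquirer proposes): the target will accept anything ≥ 0, so the acquirer offers 0 and keeps 150.
Round 2 (the target proposes): rejecting gives the acquirer an expected 0.6 × 150 = 90, so the target offers 90, keeping 60.
Round 1 (the acquirer proposes): rejecting gives the target an expected 0.6 × 60 = 36, so the acquirer offers 36, keeping 114.

36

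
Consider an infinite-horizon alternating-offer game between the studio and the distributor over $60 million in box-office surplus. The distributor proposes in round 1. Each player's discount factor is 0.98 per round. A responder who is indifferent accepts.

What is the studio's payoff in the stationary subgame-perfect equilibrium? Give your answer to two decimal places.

In a stationary SPE each proposer offers the other exactly their discounted continuation value.
If the distributor keeps x when proposing and the studio keeps y when proposing, then x = 60 − 0.98y and y = 60 − 0.98x.
Solving: x = 60(1 − 0.98) / (1 − 0.98·0.98) = 1.2 / 0.0396 ≈ 30.3030.
The studio gets 60 − 30.3030 ≈ 29.6970.

29.70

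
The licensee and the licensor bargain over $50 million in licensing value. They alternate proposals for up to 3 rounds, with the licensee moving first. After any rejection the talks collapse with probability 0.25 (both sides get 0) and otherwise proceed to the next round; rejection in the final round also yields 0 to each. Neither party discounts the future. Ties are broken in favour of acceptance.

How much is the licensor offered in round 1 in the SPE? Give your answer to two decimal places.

By backward induction:
Round 3 (the licensee proposes): the licensor will accept anything ≥ 0, so the licensee offers 0 and keeps 50.
Round 2 (the licensor proposes): rejecting gives the licensee an expected 0.75 × 50 = 37.5, so the licensor offers 37.5, keeping 12.5.
Round 1 (the licensee proposes): rejecting gives the licensor an expected 0.75 × 12.5 = 9.375. The licensee offers 9.375 and keeps 50 − 9.375 = 40.625.

9.38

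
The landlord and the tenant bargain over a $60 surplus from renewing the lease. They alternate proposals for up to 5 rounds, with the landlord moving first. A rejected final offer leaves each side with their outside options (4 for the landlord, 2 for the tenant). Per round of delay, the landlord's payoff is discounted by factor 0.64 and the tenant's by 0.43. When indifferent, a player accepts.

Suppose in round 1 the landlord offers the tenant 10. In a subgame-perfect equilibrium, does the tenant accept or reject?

Reject

Work out the tenant's continuation value if the offer is rejected.
Round 5 (the landlord proposes): the tenant gets 2 if talks fail, so the landlord offers 2 and keeps 58.
Round 4 (the tenant proposes): the landlord can get 58 next round, worth 0.64 × 58 = 37.12 now. The tenant offers 37.12 and keeps 60 − 37.12 = 22.88.
Round 3 (the landlord proposes): the tenant can get 22.88 next round, worth 0.43 × 22.88 = 9.8384 now. The landlord offers 9.8384 and keeps 60 − 9.8384 = 50.1616.
Round 2 (the tenant proposes): the landlord can get 50.1616 next round, worth 0.64 × 50.1616 = 32.103424 now, so the tenant offers 32.103424, keeping 27.896576.
So by rejecting in round 1, the tenant gets 27.896576 next round, worth 0.43 × 27.896576 = 11.99552768 now.
Offer 10 < 11.99552768, so the tenant rejects.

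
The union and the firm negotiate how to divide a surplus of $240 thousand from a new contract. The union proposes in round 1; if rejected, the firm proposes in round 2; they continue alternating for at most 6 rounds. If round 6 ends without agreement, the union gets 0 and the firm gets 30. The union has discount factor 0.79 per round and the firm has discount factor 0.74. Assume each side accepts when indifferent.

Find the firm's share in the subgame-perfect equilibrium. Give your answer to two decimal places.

Round 6 (the firm proposes): the union will accept anything ≥ 0, so the firm offers 0 and keeps 240.
Round 5 (the union proposes): the firm can get 240 next round, worth 0.74 × 240 = 177.6 now; the union offers that and keeps 62.4.
Round 4 (the firm proposes): the union can get 62.4 next round, worth 0.79 × 62.4 = 49.296 now, so the firm offers 49.296, keeping 190.704.
Round 3 (the union proposes): the firm can get 190.704 next round, worth 0.74 × 190.704 = 141.12096 now. The union offers 141.12096 and keeps 240 − 141.12096 = 98.87904.
Round 2 (the firm proposes): the union can get 98.87904 next round, worth 0.79 × 98.87904 = 78.1144416 now, so the firm offers 78.1144416, keeping 161.8855584.
Round 1 (the union proposes): the firm can get 161.8855584 next round, worth 0.74 × 161.8855584 = 119.795313216 now. The union offers 119.795313216 and keeps 240 − 119.795313216 = 120.204686784.

119.80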